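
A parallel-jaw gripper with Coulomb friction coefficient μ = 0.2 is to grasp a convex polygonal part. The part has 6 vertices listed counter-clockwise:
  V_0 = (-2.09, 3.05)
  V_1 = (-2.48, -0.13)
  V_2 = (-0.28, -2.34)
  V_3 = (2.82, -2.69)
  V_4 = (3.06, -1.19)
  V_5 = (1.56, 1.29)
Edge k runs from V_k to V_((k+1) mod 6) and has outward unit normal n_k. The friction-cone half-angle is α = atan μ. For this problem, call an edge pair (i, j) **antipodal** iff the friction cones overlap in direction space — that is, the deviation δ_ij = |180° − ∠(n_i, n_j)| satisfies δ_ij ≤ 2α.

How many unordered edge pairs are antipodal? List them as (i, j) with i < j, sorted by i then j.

α = atan 0.2 = 11.31°;  2α = 22.62°
n_0 = (-0.9926, +0.1217)
n_1 = (-0.7087, -0.7055)
n_2 = (-0.1122, -0.9937)
n_3 = (+0.9874, -0.1580)
n_4 = (+0.8557, +0.5175)
n_5 = (+0.4343, +0.9008)
  (0,1): δ = 128.14°  ·
  (0,2): δ = 89.45°  ·
  (0,3): δ = 2.10°  ✓
  (0,4): δ = 38.16°  ·
  (0,5): δ = 71.25°  ·
  (1,2): δ = 141.31°  ·
  (1,3): δ = 53.96°  ·
  (1,4): δ = 13.70°  ✓
  (1,5): δ = 19.39°  ✓
  (2,3): δ = 92.65°  ·
  (2,4): δ = 52.39°  ·
  (2,5): δ = 19.30°  ✓
  (3,4): δ = 139.74°  ·
  (3,5): δ = 106.65°  ·
  (4,5): δ = 146.91°  ·
antipodal pairs: 4

count = 4; pairs: (0,3), (1,4), (1,5), (2,5)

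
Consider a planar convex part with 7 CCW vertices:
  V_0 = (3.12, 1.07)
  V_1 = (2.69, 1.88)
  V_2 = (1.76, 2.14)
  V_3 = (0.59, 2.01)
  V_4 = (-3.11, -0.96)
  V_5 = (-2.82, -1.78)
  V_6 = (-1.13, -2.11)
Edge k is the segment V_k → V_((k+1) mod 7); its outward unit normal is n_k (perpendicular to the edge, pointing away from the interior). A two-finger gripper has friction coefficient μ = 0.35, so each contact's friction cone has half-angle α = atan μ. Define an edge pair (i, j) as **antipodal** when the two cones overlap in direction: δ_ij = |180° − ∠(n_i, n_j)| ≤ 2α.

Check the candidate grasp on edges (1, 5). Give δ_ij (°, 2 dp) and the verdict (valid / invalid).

α = atan 0.35 = 19.29°;  2α = 38.58°
edge 1: e_1 = (-0.93, +0.26);  n_1 = (+0.2692, +0.9631)
edge 5: e_5 = (+1.69, -0.33);  n_5 = (-0.1916, -0.9815)
∠(n_1, n_5) = 175.43°
δ = |180° − 175.43°| = 4.57°
4.57° ≤ 2α = 38.58°  →  valid

δ = 4.57°, valid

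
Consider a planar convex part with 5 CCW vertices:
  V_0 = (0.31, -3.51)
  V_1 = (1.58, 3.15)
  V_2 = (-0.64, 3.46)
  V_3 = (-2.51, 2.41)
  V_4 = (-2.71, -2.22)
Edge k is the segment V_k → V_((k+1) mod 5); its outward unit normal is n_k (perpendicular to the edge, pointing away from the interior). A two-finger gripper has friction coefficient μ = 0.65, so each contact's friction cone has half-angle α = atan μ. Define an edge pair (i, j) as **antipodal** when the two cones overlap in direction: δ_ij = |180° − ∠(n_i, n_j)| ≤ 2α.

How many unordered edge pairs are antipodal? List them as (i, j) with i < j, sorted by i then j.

count = 4; pairs: (0,2), (0,3), (1,4), (2,4)

α = atan 0.65 = 33.02°;  2α = 66.05°
n_0 = (+0.9823, -0.1873)
n_1 = (+0.1383, +0.9904)
n_2 = (-0.4896, +0.8719)
n_3 = (-0.9991, +0.0432)
n_4 = (-0.3928, -0.9196)
  (0,1): δ = 87.15°  ·
  (0,2): δ = 49.89°  ✓
  (0,3): δ = 8.32°  ✓
  (0,4): δ = 77.67°  ·
  (1,2): δ = 142.74°  ·
  (1,3): δ = 84.52°  ·
  (1,4): δ = 15.18°  ✓
  (2,3): δ = 121.79°  ·
  (2,4): δ = 52.44°  ✓
  (3,4): δ = 110.66°  ·
antipodal pairs: 4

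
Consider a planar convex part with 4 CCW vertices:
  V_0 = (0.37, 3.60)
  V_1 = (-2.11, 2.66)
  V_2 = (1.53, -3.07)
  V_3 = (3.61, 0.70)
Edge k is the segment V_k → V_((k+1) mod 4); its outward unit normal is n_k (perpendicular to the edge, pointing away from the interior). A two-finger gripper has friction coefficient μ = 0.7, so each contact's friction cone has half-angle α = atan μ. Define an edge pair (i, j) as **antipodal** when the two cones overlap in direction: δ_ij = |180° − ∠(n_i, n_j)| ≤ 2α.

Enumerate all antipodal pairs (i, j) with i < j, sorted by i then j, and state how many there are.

α = atan 0.7 = 34.99°;  2α = 69.98°
n_0 = (-0.3544, +0.9351)
n_1 = (-0.8441, -0.5362)
n_2 = (+0.8756, -0.4831)
n_3 = (+0.6669, +0.7451)
  (0,1): δ = 78.33°  ·
  (0,2): δ = 40.36°  ✓
  (0,3): δ = 117.41°  ·
  (1,2): δ = 61.31°  ✓
  (1,3): δ = 15.74°  ✓
  (2,3): δ = 102.94°  ·
antipodal pairs: 3

count = 3; pairs: (0,2), (1,2), (1,3)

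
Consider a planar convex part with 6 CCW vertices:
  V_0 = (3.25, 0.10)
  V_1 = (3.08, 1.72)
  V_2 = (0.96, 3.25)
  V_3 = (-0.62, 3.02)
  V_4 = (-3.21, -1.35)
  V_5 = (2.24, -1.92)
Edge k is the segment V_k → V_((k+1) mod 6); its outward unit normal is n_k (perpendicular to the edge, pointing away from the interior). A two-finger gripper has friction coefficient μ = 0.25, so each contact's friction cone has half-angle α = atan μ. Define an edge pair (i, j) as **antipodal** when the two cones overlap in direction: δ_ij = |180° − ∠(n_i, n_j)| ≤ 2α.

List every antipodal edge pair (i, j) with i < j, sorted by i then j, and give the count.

α = atan 0.25 = 14.04°;  2α = 28.07°
n_0 = (+0.9945, +0.1044)
n_1 = (+0.5852, +0.8109)
n_2 = (-0.1441, +0.9896)
n_3 = (-0.8603, +0.5099)
n_4 = (-0.1040, -0.9946)
n_5 = (+0.8944, -0.4472)
  (0,1): δ = 131.81°  ·
  (0,2): δ = 87.71°  ·
  (0,3): δ = 36.64°  ·
  (0,4): δ = 78.04°  ·
  (0,5): δ = 147.44°  ·
  (1,2): δ = 135.90°  ·
  (1,3): δ = 84.84°  ·
  (1,4): δ = 29.85°  ·
  (1,5): δ = 99.25°  ·
  (2,3): δ = 128.94°  ·
  (2,4): δ = 14.25°  ✓
  (2,5): δ = 55.15°  ·
  (3,4): δ = 65.32°  ·
  (3,5): δ = 4.09°  ✓
  (4,5): δ = 110.59°  ·
antipodal pairs: 2

count = 2; pairs: (2,4), (3,5)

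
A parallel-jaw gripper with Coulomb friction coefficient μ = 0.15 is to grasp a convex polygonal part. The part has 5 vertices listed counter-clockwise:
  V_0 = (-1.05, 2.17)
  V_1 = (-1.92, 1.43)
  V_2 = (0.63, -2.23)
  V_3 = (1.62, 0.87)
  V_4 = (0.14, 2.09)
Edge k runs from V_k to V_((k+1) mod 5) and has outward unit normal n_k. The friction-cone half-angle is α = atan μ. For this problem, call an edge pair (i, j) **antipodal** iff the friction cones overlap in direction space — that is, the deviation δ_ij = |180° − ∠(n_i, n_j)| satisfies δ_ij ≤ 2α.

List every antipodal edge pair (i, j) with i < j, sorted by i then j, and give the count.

count = 1; pairs: (1,3)

α = atan 0.15 = 8.53°;  2α = 17.06°
n_0 = (-0.6479, +0.7617)
n_1 = (-0.8205, -0.5717)
n_2 = (+0.9526, -0.3042)
n_3 = (+0.6361, +0.7716)
n_4 = (+0.0671, +0.9977)
  (0,1): δ = 95.52°  ·
  (0,2): δ = 31.91°  ·
  (0,3): δ = 100.12°  ·
  (0,4): δ = 135.77°  ·
  (1,2): δ = 52.58°  ·
  (1,3): δ = 15.63°  ✓
  (1,4): δ = 51.29°  ·
  (2,3): δ = 111.79°  ·
  (2,4): δ = 76.13°  ·
  (3,4): δ = 144.35°  ·
antipodal pairs: 1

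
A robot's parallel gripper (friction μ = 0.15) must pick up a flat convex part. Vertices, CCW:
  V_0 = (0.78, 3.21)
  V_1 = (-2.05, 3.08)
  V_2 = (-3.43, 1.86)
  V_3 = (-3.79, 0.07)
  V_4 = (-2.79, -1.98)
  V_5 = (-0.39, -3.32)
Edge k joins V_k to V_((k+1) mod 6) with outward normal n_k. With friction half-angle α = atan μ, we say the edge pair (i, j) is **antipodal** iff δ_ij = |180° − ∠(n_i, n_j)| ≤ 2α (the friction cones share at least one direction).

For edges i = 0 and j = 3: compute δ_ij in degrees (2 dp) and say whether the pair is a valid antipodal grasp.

δ = 66.63°, invalid

α = atan 0.15 = 8.53°;  2α = 17.06°
edge 0: e_0 = (-2.83, -0.13);  n_0 = (-0.0459, +0.9989)
edge 3: e_3 = (+1.00, -2.05);  n_3 = (-0.8988, -0.4384)
∠(n_0, n_3) = 113.37°
δ = |180° − 113.37°| = 66.63°
66.63° > 2α = 17.06°  →  invalid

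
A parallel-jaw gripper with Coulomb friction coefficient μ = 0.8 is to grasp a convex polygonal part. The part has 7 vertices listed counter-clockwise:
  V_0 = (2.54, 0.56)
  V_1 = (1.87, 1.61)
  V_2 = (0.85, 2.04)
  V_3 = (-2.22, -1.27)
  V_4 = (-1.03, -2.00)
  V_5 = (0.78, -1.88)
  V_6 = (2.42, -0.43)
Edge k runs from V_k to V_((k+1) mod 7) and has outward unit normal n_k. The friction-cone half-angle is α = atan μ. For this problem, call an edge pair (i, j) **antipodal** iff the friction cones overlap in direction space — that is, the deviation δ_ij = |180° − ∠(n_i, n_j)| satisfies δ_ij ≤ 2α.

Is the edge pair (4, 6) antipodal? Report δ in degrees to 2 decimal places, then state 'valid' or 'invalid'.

α = atan 0.8 = 38.66°;  2α = 77.32°
edge 4: e_4 = (+1.81, +0.12);  n_4 = (+0.0662, -0.9978)
edge 6: e_6 = (+0.12, +0.99);  n_6 = (+0.9927, -0.1203)
∠(n_4, n_6) = 79.30°
δ = |180° − 79.30°| = 100.70°
100.70° > 2α = 77.32°  →  invalid

δ = 100.70°, invalid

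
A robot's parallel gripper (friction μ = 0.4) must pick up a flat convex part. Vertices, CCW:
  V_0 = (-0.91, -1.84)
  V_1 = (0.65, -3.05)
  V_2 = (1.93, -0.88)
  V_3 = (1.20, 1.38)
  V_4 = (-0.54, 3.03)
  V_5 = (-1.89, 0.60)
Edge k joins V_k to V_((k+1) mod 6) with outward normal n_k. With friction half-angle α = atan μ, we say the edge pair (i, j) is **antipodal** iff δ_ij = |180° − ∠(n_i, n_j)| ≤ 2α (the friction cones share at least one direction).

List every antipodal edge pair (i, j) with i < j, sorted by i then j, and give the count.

α = atan 0.4 = 21.80°;  2α = 43.60°
n_0 = (-0.6129, -0.7902)
n_1 = (+0.8613, -0.5081)
n_2 = (+0.9516, +0.3074)
n_3 = (+0.6881, +0.7256)
n_4 = (-0.8742, +0.4856)
n_5 = (-0.9280, -0.3727)
  (0,1): δ = 82.74°  ·
  (0,2): δ = 34.30°  ✓
  (0,3): δ = 5.68°  ✓
  (0,4): δ = 98.74°  ·
  (0,5): δ = 149.68°  ·
  (1,2): δ = 131.56°  ·
  (1,3): δ = 102.94°  ·
  (1,4): δ = 1.48°  ✓
  (1,5): δ = 52.42°  ·
  (2,3): δ = 151.38°  ·
  (2,4): δ = 46.96°  ·
  (2,5): δ = 3.98°  ✓
  (3,4): δ = 75.58°  ·
  (3,5): δ = 24.64°  ✓
  (4,5): δ = 129.06°  ·
antipodal pairs: 5

count = 5; pairs: (0,2), (0,3), (1,4), (2,5), (3,5)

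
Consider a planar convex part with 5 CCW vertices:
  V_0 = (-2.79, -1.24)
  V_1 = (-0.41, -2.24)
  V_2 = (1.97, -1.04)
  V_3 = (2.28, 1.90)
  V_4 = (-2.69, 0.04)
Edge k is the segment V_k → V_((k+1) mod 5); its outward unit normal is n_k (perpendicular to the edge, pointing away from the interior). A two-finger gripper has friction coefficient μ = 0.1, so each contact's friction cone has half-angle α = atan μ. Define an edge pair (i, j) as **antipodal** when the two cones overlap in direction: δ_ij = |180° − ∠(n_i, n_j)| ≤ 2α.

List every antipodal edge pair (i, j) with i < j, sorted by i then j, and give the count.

count = 2; pairs: (1,3), (2,4)

α = atan 0.1 = 5.71°;  2α = 11.42°
n_0 = (-0.3874, -0.9219)
n_1 = (+0.4502, -0.8929)
n_2 = (+0.9945, -0.1049)
n_3 = (-0.3505, +0.9366)
n_4 = (-0.9970, +0.0779)
  (0,1): δ = 130.45°  ·
  (0,2): δ = 73.23°  ·
  (0,3): δ = 43.31°  ·
  (0,4): δ = 108.32°  ·
  (1,2): δ = 122.78°  ·
  (1,3): δ = 6.24°  ✓
  (1,4): δ = 58.78°  ·
  (2,3): δ = 63.46°  ·
  (2,4): δ = 1.55°  ✓
  (3,4): δ = 114.99°  ·
antipodal pairs: 2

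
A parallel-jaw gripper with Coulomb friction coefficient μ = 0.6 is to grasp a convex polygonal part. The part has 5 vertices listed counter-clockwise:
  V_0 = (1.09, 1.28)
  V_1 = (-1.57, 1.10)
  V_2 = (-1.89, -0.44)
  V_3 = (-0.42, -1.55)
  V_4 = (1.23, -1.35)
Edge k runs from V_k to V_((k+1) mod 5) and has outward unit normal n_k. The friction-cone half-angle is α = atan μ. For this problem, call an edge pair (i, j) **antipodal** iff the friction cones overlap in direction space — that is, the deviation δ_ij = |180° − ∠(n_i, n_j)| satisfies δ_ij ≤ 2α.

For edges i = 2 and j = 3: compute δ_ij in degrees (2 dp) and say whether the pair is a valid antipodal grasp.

δ = 136.03°, invalid

α = atan 0.6 = 30.96°;  2α = 61.93°
edge 2: e_2 = (+1.47, -1.11);  n_2 = (-0.6026, -0.7980)
edge 3: e_3 = (+1.65, +0.20);  n_3 = (+0.1203, -0.9927)
∠(n_2, n_3) = 43.97°
δ = |180° − 43.97°| = 136.03°
136.03° > 2α = 61.93°  →  invalid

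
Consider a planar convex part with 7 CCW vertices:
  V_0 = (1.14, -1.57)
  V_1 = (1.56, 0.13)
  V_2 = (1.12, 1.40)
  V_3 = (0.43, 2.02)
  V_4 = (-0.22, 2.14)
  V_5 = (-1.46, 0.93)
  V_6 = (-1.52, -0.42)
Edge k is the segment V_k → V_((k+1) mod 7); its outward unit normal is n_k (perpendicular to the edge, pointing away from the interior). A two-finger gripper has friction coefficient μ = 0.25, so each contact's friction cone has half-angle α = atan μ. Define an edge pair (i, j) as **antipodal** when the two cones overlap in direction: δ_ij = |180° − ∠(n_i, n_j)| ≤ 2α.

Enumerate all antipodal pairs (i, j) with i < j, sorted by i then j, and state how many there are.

α = atan 0.25 = 14.04°;  2α = 28.07°
n_0 = (+0.9708, -0.2398)
n_1 = (+0.9449, +0.3274)
n_2 = (+0.6684, +0.7438)
n_3 = (+0.1815, +0.9834)
n_4 = (-0.6984, +0.7157)
n_5 = (-0.9990, +0.0444)
n_6 = (-0.3968, -0.9179)
  (0,1): δ = 147.01°  ·
  (0,2): δ = 118.06°  ·
  (0,3): δ = 86.58°  ·
  (0,4): δ = 31.82°  ·
  (0,5): δ = 11.33°  ✓
  (0,6): δ = 80.50°  ·
  (1,2): δ = 151.05°  ·
  (1,3): δ = 119.57°  ·
  (1,4): δ = 64.81°  ·
  (1,5): δ = 21.65°  ✓
  (1,6): δ = 47.51°  ·
  (2,3): δ = 148.52°  ·
  (2,4): δ = 93.76°  ·
  (2,5): δ = 50.60°  ·
  (2,6): δ = 18.56°  ✓
  (3,4): δ = 125.24°  ·
  (3,5): δ = 82.08°  ·
  (3,6): δ = 12.92°  ✓
  (4,5): δ = 136.84°  ·
  (4,6): δ = 67.68°  ·
  (5,6): δ = 110.84°  ·
antipodal pairs: 4

count = 4; pairs: (0,5), (1,5), (2,6), (3,6)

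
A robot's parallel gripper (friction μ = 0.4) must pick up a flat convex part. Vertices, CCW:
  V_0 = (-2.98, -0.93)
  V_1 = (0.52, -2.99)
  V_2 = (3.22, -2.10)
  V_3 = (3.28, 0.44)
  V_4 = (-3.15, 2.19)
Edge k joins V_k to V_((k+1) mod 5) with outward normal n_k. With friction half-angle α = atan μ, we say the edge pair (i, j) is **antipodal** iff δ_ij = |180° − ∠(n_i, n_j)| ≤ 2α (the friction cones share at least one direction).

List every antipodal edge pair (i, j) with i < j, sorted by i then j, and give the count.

count = 3; pairs: (0,3), (1,3), (2,4)

α = atan 0.4 = 21.80°;  2α = 43.60°
n_0 = (-0.5072, -0.8618)
n_1 = (+0.3131, -0.9497)
n_2 = (+0.9997, -0.0236)
n_3 = (+0.2626, +0.9649)
n_4 = (-0.9985, -0.0544)
  (0,1): δ = 131.28°  ·
  (0,2): δ = 60.87°  ·
  (0,3): δ = 15.25°  ✓
  (0,4): δ = 123.60°  ·
  (1,2): δ = 109.60°  ·
  (1,3): δ = 33.47°  ✓
  (1,4): δ = 74.88°  ·
  (2,3): δ = 103.87°  ·
  (2,4): δ = 4.47°  ✓
  (3,4): δ = 71.66°  ·
antipodal pairs: 3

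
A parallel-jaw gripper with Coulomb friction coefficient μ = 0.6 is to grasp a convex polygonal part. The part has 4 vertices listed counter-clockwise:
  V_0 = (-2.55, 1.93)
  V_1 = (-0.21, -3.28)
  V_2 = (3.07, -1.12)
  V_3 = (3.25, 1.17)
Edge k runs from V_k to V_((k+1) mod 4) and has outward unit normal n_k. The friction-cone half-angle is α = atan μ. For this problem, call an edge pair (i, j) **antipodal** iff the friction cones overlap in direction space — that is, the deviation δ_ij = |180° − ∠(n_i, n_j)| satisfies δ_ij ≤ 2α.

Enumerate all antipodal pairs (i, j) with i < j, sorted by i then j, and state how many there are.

α = atan 0.6 = 30.96°;  2α = 61.93°
n_0 = (-0.9122, -0.4097)
n_1 = (+0.5500, -0.8352)
n_2 = (+0.9969, -0.0784)
n_3 = (+0.1299, +0.9915)
  (0,1): δ = 80.82°  ·
  (0,2): δ = 28.68°  ✓
  (0,3): δ = 58.35°  ✓
  (1,2): δ = 127.86°  ·
  (1,3): δ = 40.83°  ✓
  (2,3): δ = 92.97°  ·
antipodal pairs: 3

count = 3; pairs: (0,2), (0,3), (1,3)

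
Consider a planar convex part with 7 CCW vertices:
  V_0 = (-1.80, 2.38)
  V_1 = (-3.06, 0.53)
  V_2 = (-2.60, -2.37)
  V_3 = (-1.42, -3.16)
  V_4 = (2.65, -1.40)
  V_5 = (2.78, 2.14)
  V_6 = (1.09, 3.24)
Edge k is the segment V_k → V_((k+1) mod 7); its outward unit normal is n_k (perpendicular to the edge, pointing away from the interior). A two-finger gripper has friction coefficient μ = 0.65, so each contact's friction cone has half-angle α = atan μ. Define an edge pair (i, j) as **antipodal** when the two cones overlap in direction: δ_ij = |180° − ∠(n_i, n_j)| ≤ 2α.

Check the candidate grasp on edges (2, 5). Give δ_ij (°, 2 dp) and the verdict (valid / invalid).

δ = 0.74°, valid

α = atan 0.65 = 33.02°;  2α = 66.05°
edge 2: e_2 = (+1.18, -0.79);  n_2 = (-0.5563, -0.8310)
edge 5: e_5 = (-1.69, +1.10);  n_5 = (+0.5455, +0.8381)
∠(n_2, n_5) = 179.26°
δ = |180° − 179.26°| = 0.74°
0.74° ≤ 2α = 66.05°  →  valid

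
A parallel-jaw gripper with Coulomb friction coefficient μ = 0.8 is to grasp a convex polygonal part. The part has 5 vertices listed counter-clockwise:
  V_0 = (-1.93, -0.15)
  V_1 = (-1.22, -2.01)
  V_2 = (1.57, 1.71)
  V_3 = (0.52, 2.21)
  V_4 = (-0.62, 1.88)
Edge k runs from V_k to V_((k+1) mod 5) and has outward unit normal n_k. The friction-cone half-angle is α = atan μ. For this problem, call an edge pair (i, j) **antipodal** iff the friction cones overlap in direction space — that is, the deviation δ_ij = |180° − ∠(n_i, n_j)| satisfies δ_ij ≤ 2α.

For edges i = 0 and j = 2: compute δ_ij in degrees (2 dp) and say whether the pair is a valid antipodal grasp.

α = atan 0.8 = 38.66°;  2α = 77.32°
edge 0: e_0 = (+0.71, -1.86);  n_0 = (-0.9342, -0.3566)
edge 2: e_2 = (-1.05, +0.50);  n_2 = (+0.4299, +0.9029)
∠(n_0, n_2) = 136.36°
δ = |180° − 136.36°| = 43.64°
43.64° ≤ 2α = 77.32°  →  valid

δ = 43.64°, valid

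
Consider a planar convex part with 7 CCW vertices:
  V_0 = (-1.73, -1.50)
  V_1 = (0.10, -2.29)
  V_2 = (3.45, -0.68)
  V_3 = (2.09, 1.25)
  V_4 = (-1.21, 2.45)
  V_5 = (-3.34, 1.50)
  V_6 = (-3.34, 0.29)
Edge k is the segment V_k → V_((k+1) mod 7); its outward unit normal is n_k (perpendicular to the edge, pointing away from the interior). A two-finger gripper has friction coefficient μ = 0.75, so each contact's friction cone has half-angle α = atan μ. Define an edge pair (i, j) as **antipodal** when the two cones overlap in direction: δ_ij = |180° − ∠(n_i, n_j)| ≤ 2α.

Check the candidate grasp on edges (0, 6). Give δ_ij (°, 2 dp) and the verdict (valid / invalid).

α = atan 0.75 = 36.87°;  2α = 73.74°
edge 0: e_0 = (+1.83, -0.79);  n_0 = (-0.3963, -0.9181)
edge 6: e_6 = (+1.61, -1.79);  n_6 = (-0.7435, -0.6687)
∠(n_0, n_6) = 24.68°
δ = |180° − 24.68°| = 155.32°
155.32° > 2α = 73.74°  →  invalid

δ = 155.32°, invalid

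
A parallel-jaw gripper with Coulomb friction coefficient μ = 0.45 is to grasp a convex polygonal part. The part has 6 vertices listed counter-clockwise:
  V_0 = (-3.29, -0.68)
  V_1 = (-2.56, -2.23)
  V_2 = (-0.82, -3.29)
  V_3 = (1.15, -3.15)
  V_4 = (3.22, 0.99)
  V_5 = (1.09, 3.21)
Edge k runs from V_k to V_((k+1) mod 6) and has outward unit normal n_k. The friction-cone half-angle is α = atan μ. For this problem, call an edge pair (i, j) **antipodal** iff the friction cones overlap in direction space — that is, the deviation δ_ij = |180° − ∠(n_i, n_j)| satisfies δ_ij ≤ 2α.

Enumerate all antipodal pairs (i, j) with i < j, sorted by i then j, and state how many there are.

count = 4; pairs: (0,4), (1,4), (2,5), (3,5)

α = atan 0.45 = 24.23°;  2α = 48.46°
n_0 = (-0.9047, -0.4261)
n_1 = (-0.5203, -0.8540)
n_2 = (+0.0709, -0.9975)
n_3 = (+0.8944, -0.4472)
n_4 = (+0.7216, +0.6923)
n_5 = (-0.6640, +0.7477)
  (0,1): δ = 146.57°  ·
  (0,2): δ = 111.15°  ·
  (0,3): δ = 51.78°  ·
  (0,4): δ = 18.60°  ✓
  (0,5): δ = 106.39°  ·
  (1,2): δ = 144.59°  ·
  (1,3): δ = 85.22°  ·
  (1,4): δ = 14.84°  ✓
  (1,5): δ = 72.96°  ·
  (2,3): δ = 120.63°  ·
  (2,4): δ = 50.25°  ·
  (2,5): δ = 37.54°  ✓
  (3,4): δ = 109.62°  ·
  (3,5): δ = 21.83°  ✓
  (4,5): δ = 92.21°  ·
antipodal pairs: 4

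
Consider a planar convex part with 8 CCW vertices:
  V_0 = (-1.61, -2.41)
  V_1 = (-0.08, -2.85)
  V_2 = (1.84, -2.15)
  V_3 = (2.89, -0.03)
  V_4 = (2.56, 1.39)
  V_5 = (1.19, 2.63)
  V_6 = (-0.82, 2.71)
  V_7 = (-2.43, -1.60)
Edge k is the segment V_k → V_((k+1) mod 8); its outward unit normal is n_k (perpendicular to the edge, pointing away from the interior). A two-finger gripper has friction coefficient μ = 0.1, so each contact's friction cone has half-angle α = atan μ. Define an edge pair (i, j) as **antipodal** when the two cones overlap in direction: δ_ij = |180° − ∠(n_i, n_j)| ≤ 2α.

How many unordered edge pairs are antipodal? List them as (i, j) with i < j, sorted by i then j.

α = atan 0.1 = 5.71°;  2α = 11.42°
n_0 = (-0.2764, -0.9610)
n_1 = (+0.3425, -0.9395)
n_2 = (+0.8961, -0.4438)
n_3 = (+0.9740, +0.2264)
n_4 = (+0.6711, +0.7414)
n_5 = (+0.0398, +0.9992)
n_6 = (-0.9368, +0.3499)
n_7 = (-0.7028, -0.7114)
  (0,1): δ = 143.92°  ·
  (0,2): δ = 100.30°  ·
  (0,3): δ = 60.87°  ·
  (0,4): δ = 26.10°  ·
  (0,5): δ = 13.77°  ·
  (0,6): δ = 85.56°  ·
  (0,7): δ = 151.40°  ·
  (1,2): δ = 136.38°  ·
  (1,3): δ = 96.95°  ·
  (1,4): δ = 62.18°  ·
  (1,5): δ = 22.31°  ·
  (1,6): δ = 49.49°  ·
  (1,7): δ = 115.32°  ·
  (2,3): δ = 140.57°  ·
  (2,4): δ = 105.80°  ·
  (2,5): δ = 65.93°  ·
  (2,6): δ = 5.87°  ✓
  (2,7): δ = 71.70°  ·
  (3,4): δ = 145.23°  ·
  (3,5): δ = 105.36°  ·
  (3,6): δ = 33.57°  ·
  (3,7): δ = 32.27°  ·
  (4,5): δ = 140.13°  ·
  (4,6): δ = 68.33°  ·
  (4,7): δ = 2.50°  ✓
  (5,6): δ = 108.20°  ·
  (5,7): δ = 42.37°  ·
  (6,7): δ = 114.17°  ·
antipodal pairs: 2

count = 2; pairs: (2,6), (4,7)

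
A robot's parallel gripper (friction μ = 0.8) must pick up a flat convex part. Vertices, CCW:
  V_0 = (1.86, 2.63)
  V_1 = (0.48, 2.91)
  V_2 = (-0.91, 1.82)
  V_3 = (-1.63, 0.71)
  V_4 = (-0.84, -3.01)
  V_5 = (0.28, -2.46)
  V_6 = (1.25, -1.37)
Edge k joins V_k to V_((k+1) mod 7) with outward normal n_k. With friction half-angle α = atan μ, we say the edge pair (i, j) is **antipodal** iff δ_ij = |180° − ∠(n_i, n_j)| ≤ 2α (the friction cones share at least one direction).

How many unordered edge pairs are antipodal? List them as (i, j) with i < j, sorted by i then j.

α = atan 0.8 = 38.66°;  2α = 77.32°
n_0 = (+0.1988, +0.9800)
n_1 = (-0.6171, +0.7869)
n_2 = (-0.8390, +0.5442)
n_3 = (-0.9782, -0.2077)
n_4 = (+0.4408, -0.8976)
n_5 = (+0.7470, -0.6648)
n_6 = (+0.9886, -0.1508)
  (0,1): δ = 130.43°  ·
  (0,2): δ = 111.50°  ·
  (0,3): δ = 66.54°  ✓
  (0,4): δ = 37.62°  ✓
  (0,5): δ = 59.80°  ✓
  (0,6): δ = 92.80°  ·
  (1,2): δ = 161.07°  ·
  (1,3): δ = 116.11°  ·
  (1,4): δ = 11.95°  ✓
  (1,5): δ = 10.23°  ✓
  (1,6): δ = 43.23°  ✓
  (2,3): δ = 135.04°  ·
  (2,4): δ = 30.88°  ✓
  (2,5): δ = 8.70°  ✓
  (2,6): δ = 24.30°  ✓
  (3,4): δ = 75.84°  ✓
  (3,5): δ = 53.66°  ✓
  (3,6): δ = 20.66°  ✓
  (4,5): δ = 157.82°  ·
  (4,6): δ = 124.83°  ·
  (5,6): δ = 147.00°  ·
antipodal pairs: 12

count = 12; pairs: (0,3), (0,4), (0,5), (1,4), (1,5), (1,6), (2,4), (2,5), (2,6), (3,4), (3,5), (3,6)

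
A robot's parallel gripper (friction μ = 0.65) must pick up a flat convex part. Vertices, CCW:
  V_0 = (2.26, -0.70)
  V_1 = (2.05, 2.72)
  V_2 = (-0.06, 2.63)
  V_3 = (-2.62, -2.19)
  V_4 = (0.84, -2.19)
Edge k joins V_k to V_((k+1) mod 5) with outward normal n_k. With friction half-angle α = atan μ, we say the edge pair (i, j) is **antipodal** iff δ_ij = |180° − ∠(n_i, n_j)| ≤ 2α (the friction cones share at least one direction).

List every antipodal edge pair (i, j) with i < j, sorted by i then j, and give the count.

α = atan 0.65 = 33.02°;  2α = 66.05°
n_0 = (+0.9981, +0.0613)
n_1 = (-0.0426, +0.9991)
n_2 = (-0.8832, +0.4691)
n_3 = (+0.0000, -1.0000)
n_4 = (+0.7239, -0.6899)
  (0,1): δ = 91.07°  ·
  (0,2): δ = 31.49°  ✓
  (0,3): δ = 86.49°  ·
  (0,4): δ = 132.86°  ·
  (1,2): δ = 120.42°  ·
  (1,3): δ = 2.44°  ✓
  (1,4): δ = 43.94°  ✓
  (2,3): δ = 62.03°  ✓
  (2,4): δ = 15.65°  ✓
  (3,4): δ = 133.62°  ·
antipodal pairs: 5

count = 5; pairs: (0,2), (1,3), (1,4), (2,3), (2,4)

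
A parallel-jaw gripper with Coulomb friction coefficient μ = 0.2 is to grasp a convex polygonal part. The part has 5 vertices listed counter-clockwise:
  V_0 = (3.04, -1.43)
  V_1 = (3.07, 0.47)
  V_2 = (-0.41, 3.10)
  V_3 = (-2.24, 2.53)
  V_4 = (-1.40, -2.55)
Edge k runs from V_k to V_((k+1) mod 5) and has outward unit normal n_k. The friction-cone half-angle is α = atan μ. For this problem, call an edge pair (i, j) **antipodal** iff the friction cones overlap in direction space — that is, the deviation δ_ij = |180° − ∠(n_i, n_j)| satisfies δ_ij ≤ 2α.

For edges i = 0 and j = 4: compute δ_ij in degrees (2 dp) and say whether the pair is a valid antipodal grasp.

δ = 105.06°, invalid

α = atan 0.2 = 11.31°;  2α = 22.62°
edge 0: e_0 = (+0.03, +1.90);  n_0 = (+0.9999, -0.0158)
edge 4: e_4 = (+4.44, +1.12);  n_4 = (+0.2446, -0.9696)
∠(n_0, n_4) = 74.94°
δ = |180° − 74.94°| = 105.06°
105.06° > 2α = 22.62°  →  invalid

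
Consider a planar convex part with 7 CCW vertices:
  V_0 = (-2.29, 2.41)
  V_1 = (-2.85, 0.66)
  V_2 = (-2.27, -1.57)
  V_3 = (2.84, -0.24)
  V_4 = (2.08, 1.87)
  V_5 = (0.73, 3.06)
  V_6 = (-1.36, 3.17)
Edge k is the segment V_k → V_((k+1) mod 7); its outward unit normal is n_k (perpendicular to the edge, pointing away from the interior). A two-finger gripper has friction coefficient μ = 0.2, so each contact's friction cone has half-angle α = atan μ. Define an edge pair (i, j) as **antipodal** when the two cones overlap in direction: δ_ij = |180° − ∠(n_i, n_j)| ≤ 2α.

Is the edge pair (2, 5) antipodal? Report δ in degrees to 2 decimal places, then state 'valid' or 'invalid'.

α = atan 0.2 = 11.31°;  2α = 22.62°
edge 2: e_2 = (+5.11, +1.33);  n_2 = (+0.2519, -0.9678)
edge 5: e_5 = (-2.09, +0.11);  n_5 = (+0.0526, +0.9986)
∠(n_2, n_5) = 162.40°
δ = |180° − 162.40°| = 17.60°
17.60° ≤ 2α = 22.62°  →  valid

δ = 17.60°, valid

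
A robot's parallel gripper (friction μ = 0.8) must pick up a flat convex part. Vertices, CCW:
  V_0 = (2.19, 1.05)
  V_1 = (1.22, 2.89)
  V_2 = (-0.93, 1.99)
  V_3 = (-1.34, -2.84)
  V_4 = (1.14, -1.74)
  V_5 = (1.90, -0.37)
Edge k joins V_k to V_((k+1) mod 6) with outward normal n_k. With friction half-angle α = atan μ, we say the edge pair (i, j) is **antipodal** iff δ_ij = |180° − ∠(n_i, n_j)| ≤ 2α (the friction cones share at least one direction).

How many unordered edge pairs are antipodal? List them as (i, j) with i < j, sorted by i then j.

α = atan 0.8 = 38.66°;  2α = 77.32°
n_0 = (+0.8846, +0.4663)
n_1 = (-0.3861, +0.9224)
n_2 = (-0.9964, +0.0846)
n_3 = (+0.4055, -0.9141)
n_4 = (+0.8745, -0.4851)
n_5 = (+0.9798, -0.2001)
  (0,1): δ = 95.08°  ·
  (0,2): δ = 32.65°  ✓
  (0,3): δ = 86.12°  ·
  (0,4): δ = 123.18°  ·
  (0,5): δ = 140.66°  ·
  (1,2): δ = 117.57°  ·
  (1,3): δ = 1.21°  ✓
  (1,4): δ = 38.27°  ✓
  (1,5): δ = 55.74°  ✓
  (2,3): δ = 61.23°  ✓
  (2,4): δ = 24.17°  ✓
  (2,5): δ = 6.69°  ✓
  (3,4): δ = 142.94°  ·
  (3,5): δ = 125.46°  ·
  (4,5): δ = 162.52°  ·
antipodal pairs: 7

count = 7; pairs: (0,2), (1,3), (1,4), (1,5), (2,3), (2,4), (2,5)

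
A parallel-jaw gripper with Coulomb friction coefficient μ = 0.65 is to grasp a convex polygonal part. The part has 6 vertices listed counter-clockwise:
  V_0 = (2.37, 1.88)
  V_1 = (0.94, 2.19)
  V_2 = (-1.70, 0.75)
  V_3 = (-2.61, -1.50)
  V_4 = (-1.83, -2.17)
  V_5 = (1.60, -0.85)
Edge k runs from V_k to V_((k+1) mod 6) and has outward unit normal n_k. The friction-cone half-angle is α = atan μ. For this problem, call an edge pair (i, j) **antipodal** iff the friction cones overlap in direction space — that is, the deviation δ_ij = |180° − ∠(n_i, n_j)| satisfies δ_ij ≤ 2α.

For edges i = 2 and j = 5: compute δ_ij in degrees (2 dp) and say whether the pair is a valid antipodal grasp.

δ = 6.27°, valid

α = atan 0.65 = 33.02°;  2α = 66.05°
edge 2: e_2 = (-0.91, -2.25);  n_2 = (-0.9270, +0.3749)
edge 5: e_5 = (+0.77, +2.73);  n_5 = (+0.9624, -0.2715)
∠(n_2, n_5) = 173.73°
δ = |180° − 173.73°| = 6.27°
6.27° ≤ 2α = 66.05°  →  valid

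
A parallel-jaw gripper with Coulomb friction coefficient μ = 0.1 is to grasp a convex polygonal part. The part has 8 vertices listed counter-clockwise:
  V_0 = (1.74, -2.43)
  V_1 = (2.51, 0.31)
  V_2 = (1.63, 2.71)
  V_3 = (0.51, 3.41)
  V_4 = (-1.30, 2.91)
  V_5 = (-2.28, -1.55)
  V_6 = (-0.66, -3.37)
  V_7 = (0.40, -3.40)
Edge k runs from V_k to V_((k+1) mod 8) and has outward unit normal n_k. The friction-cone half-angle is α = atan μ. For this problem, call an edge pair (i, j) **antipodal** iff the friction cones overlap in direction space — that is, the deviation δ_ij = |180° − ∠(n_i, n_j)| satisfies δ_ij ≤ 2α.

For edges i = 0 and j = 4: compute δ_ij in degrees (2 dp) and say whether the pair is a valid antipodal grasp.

α = atan 0.1 = 5.71°;  2α = 11.42°
edge 0: e_0 = (+0.77, +2.74);  n_0 = (+0.9627, -0.2705)
edge 4: e_4 = (-0.98, -4.46);  n_4 = (-0.9767, +0.2146)
∠(n_0, n_4) = 176.70°
δ = |180° − 176.70°| = 3.30°
3.30° ≤ 2α = 11.42°  →  valid

δ = 3.30°, valid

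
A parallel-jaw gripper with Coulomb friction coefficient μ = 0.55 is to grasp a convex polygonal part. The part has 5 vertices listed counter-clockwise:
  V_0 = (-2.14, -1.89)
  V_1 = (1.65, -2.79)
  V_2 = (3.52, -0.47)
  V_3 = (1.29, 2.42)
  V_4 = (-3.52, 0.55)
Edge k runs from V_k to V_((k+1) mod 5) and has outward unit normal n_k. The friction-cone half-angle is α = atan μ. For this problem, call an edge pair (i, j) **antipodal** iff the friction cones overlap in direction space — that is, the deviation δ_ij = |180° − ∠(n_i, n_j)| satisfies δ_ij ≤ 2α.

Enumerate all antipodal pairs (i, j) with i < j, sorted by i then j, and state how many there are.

α = atan 0.55 = 28.81°;  2α = 57.62°
n_0 = (-0.2310, -0.9729)
n_1 = (+0.7786, -0.6276)
n_2 = (+0.7917, +0.6109)
n_3 = (-0.3624, +0.9320)
n_4 = (-0.8704, -0.4923)
  (0,1): δ = 115.51°  ·
  (0,2): δ = 38.99°  ✓
  (0,3): δ = 34.60°  ✓
  (0,4): δ = 132.85°  ·
  (1,2): δ = 103.48°  ·
  (1,3): δ = 29.89°  ✓
  (1,4): δ = 68.36°  ·
  (2,3): δ = 106.41°  ·
  (2,4): δ = 8.16°  ✓
  (3,4): δ = 81.75°  ·
antipodal pairs: 4

count = 4; pairs: (0,2), (0,3), (1,3), (2,4)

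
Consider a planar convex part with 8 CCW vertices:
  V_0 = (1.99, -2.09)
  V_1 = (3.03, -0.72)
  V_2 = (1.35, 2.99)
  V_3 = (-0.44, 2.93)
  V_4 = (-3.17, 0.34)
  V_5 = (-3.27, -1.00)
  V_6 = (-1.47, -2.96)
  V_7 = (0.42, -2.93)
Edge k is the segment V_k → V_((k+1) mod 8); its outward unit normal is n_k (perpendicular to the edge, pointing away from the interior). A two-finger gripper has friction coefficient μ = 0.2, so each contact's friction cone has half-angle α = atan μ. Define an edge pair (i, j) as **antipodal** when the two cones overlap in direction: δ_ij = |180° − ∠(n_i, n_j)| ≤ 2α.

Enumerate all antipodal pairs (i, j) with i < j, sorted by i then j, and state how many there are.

count = 4; pairs: (0,3), (1,5), (2,6), (3,7)

α = atan 0.2 = 11.31°;  2α = 22.62°
n_0 = (+0.7965, -0.6046)
n_1 = (+0.9110, +0.4125)
n_2 = (-0.0335, +0.9994)
n_3 = (-0.6883, +0.7255)
n_4 = (-0.9972, +0.0744)
n_5 = (-0.7365, -0.6764)
n_6 = (+0.0159, -0.9999)
n_7 = (+0.4718, -0.8817)
  (0,1): δ = 118.43°  ·
  (0,2): δ = 50.88°  ·
  (0,3): δ = 9.30°  ✓
  (0,4): δ = 32.94°  ·
  (0,5): δ = 79.77°  ·
  (0,6): δ = 128.11°  ·
  (0,7): δ = 155.35°  ·
  (1,2): δ = 112.44°  ·
  (1,3): δ = 70.87°  ·
  (1,4): δ = 28.63°  ·
  (1,5): δ = 18.20°  ✓
  (1,6): δ = 66.55°  ·
  (1,7): δ = 93.79°  ·
  (2,3): δ = 138.43°  ·
  (2,4): δ = 96.19°  ·
  (2,5): δ = 49.36°  ·
  (2,6): δ = 1.01°  ✓
  (2,7): δ = 26.23°  ·
  (3,4): δ = 137.76°  ·
  (3,5): δ = 90.93°  ·
  (3,6): δ = 42.58°  ·
  (3,7): δ = 15.34°  ✓
  (4,5): δ = 133.17°  ·
  (4,6): δ = 84.82°  ·
  (4,7): δ = 57.58°  ·
  (5,6): δ = 131.65°  ·
  (5,7): δ = 104.42°  ·
  (6,7): δ = 152.76°  ·
antipodal pairs: 4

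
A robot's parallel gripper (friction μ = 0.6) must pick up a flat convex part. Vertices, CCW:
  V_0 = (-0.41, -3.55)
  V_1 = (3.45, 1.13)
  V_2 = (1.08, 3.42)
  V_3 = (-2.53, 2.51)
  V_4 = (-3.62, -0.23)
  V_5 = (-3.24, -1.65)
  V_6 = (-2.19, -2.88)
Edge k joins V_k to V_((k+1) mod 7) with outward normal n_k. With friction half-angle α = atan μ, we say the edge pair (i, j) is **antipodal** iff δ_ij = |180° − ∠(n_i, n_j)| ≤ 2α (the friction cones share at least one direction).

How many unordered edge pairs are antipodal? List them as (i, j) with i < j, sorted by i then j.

α = atan 0.6 = 30.96°;  2α = 61.93°
n_0 = (+0.7715, -0.6363)
n_1 = (+0.6949, +0.7191)
n_2 = (-0.2444, +0.9697)
n_3 = (-0.9292, +0.3696)
n_4 = (-0.9660, -0.2585)
n_5 = (-0.7606, -0.6493)
n_6 = (-0.3523, -0.9359)
  (0,1): δ = 94.50°  ·
  (0,2): δ = 36.34°  ✓
  (0,3): δ = 17.82°  ✓
  (0,4): δ = 54.50°  ✓
  (0,5): δ = 80.00°  ·
  (0,6): δ = 108.89°  ·
  (1,2): δ = 121.84°  ·
  (1,3): δ = 67.68°  ·
  (1,4): δ = 31.00°  ✓
  (1,5): δ = 5.50°  ✓
  (1,6): δ = 23.39°  ✓
  (2,3): δ = 125.84°  ·
  (2,4): δ = 89.17°  ·
  (2,5): δ = 63.66°  ·
  (2,6): δ = 34.77°  ✓
  (3,4): δ = 143.33°  ·
  (3,5): δ = 117.82°  ·
  (3,6): δ = 88.93°  ·
  (4,5): δ = 154.50°  ·
  (4,6): δ = 125.61°  ·
  (5,6): δ = 151.11°  ·
antipodal pairs: 7

count = 7; pairs: (0,2), (0,3), (0,4), (1,4), (1,5), (1,6), (2,6)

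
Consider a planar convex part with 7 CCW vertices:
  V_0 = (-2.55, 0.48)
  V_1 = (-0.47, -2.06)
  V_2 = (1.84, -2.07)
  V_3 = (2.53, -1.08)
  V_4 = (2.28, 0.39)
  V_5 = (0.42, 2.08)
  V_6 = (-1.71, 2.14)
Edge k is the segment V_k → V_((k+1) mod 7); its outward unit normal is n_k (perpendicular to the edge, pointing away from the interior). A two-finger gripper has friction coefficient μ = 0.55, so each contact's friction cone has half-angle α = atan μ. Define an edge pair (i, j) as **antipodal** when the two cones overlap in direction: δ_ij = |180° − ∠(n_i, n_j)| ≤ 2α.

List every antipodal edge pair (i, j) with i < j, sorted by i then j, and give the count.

count = 8; pairs: (0,3), (0,4), (0,5), (1,4), (1,5), (2,5), (2,6), (3,6)

α = atan 0.55 = 28.81°;  2α = 57.62°
n_0 = (-0.7737, -0.6336)
n_1 = (-0.0043, -1.0000)
n_2 = (+0.8204, -0.5718)
n_3 = (+0.9858, +0.1677)
n_4 = (+0.6725, +0.7401)
n_5 = (+0.0282, +0.9996)
n_6 = (-0.8923, +0.4515)
  (0,1): δ = 129.56°  ·
  (0,2): δ = 74.19°  ·
  (0,3): δ = 29.66°  ✓
  (0,4): δ = 8.43°  ✓
  (0,5): δ = 49.07°  ✓
  (0,6): δ = 113.85°  ·
  (1,2): δ = 124.63°  ·
  (1,3): δ = 80.10°  ·
  (1,4): δ = 42.01°  ✓
  (1,5): δ = 1.37°  ✓
  (1,6): δ = 63.41°  ·
  (2,3): δ = 135.47°  ·
  (2,4): δ = 97.38°  ·
  (2,5): δ = 56.74°  ✓
  (2,6): δ = 8.03°  ✓
  (3,4): δ = 141.91°  ·
  (3,5): δ = 101.27°  ·
  (3,6): δ = 36.49°  ✓
  (4,5): δ = 139.36°  ·
  (4,6): δ = 74.58°  ·
  (5,6): δ = 115.23°  ·
antipodal pairs: 8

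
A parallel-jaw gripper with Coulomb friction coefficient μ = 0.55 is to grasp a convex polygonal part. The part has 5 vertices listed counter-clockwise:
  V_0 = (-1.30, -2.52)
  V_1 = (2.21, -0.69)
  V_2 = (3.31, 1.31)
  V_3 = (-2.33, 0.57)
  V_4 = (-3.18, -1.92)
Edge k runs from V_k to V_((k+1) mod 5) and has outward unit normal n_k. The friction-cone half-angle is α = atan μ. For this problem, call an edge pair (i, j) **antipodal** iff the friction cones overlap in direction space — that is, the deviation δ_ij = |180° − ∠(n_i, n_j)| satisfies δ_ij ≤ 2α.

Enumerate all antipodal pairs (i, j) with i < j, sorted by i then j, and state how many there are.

count = 5; pairs: (0,2), (0,3), (1,2), (1,3), (2,4)

α = atan 0.55 = 28.81°;  2α = 57.62°
n_0 = (+0.4623, -0.8867)
n_1 = (+0.8762, -0.4819)
n_2 = (-0.1301, +0.9915)
n_3 = (-0.9464, +0.3231)
n_4 = (-0.3040, -0.9527)
  (0,1): δ = 146.35°  ·
  (0,2): δ = 20.06°  ✓
  (0,3): δ = 43.62°  ✓
  (0,4): δ = 134.76°  ·
  (1,2): δ = 53.71°  ✓
  (1,3): δ = 9.96°  ✓
  (1,4): δ = 101.11°  ·
  (2,3): δ = 116.32°  ·
  (2,4): δ = 25.18°  ✓
  (3,4): δ = 88.85°  ·
antipodal pairs: 5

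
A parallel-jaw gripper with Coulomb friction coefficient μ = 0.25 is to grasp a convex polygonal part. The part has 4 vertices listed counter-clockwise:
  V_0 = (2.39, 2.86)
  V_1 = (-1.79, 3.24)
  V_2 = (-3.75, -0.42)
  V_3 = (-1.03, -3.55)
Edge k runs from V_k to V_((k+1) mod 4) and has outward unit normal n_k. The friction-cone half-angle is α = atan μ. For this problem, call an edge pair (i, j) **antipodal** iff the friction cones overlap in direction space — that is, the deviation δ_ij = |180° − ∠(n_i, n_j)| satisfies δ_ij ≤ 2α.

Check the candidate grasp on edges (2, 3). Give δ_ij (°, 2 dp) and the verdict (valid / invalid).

δ = 69.07°, invalid

α = atan 0.25 = 14.04°;  2α = 28.07°
edge 2: e_2 = (+2.72, -3.13);  n_2 = (-0.7548, -0.6559)
edge 3: e_3 = (+3.42, +6.41);  n_3 = (+0.8823, -0.4707)
∠(n_2, n_3) = 110.93°
δ = |180° − 110.93°| = 69.07°
69.07° > 2α = 28.07°  →  invalid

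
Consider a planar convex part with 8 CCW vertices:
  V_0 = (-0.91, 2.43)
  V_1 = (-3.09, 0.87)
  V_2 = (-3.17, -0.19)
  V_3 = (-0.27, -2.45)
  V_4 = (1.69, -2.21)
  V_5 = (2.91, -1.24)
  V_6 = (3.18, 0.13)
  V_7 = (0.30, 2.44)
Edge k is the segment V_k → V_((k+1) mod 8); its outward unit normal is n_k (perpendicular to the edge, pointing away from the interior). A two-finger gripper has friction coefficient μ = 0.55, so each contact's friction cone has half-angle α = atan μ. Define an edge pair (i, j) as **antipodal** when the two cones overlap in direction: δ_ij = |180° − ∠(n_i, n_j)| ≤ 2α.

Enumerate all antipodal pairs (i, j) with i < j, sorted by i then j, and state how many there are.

count = 11; pairs: (0,3), (0,4), (0,5), (1,4), (1,5), (1,6), (2,6), (2,7), (3,6), (3,7), (4,7)

α = atan 0.55 = 28.81°;  2α = 57.62°
n_0 = (-0.5819, +0.8132)
n_1 = (-0.9972, +0.0753)
n_2 = (-0.6147, -0.7888)
n_3 = (+0.1215, -0.9926)
n_4 = (+0.6223, -0.7827)
n_5 = (+0.9811, -0.1934)
n_6 = (+0.6257, +0.7801)
n_7 = (-0.0083, +1.0000)
  (0,1): δ = 129.90°  ·
  (0,2): δ = 73.52°  ·
  (0,3): δ = 28.61°  ✓
  (0,4): δ = 2.90°  ✓
  (0,5): δ = 43.26°  ✓
  (0,6): δ = 105.68°  ·
  (0,7): δ = 144.89°  ·
  (1,2): δ = 123.61°  ·
  (1,3): δ = 78.70°  ·
  (1,4): δ = 47.20°  ✓
  (1,5): δ = 6.83°  ✓
  (1,6): δ = 55.58°  ✓
  (1,7): δ = 94.79°  ·
  (2,3): δ = 135.09°  ·
  (2,4): δ = 103.58°  ·
  (2,5): δ = 63.22°  ·
  (2,6): δ = 0.80°  ✓
  (2,7): δ = 38.40°  ✓
  (3,4): δ = 148.49°  ·
  (3,5): δ = 108.13°  ·
  (3,6): δ = 45.71°  ✓
  (3,7): δ = 6.51°  ✓
  (4,5): δ = 139.64°  ·
  (4,6): δ = 77.22°  ·
  (4,7): δ = 38.01°  ✓
  (5,6): δ = 117.58°  ·
  (5,7): δ = 78.38°  ·
  (6,7): δ = 140.79°  ·
antipodal pairs: 11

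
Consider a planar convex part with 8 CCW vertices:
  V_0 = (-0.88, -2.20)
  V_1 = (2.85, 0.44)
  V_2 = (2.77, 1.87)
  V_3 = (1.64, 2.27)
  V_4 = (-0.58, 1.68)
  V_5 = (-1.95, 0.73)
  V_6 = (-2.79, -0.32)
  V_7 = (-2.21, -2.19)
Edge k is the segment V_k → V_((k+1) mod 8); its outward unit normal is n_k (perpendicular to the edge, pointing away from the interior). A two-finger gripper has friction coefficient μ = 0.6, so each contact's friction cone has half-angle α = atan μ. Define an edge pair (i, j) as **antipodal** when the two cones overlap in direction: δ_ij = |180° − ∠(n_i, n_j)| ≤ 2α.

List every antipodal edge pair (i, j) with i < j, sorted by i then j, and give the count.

count = 12; pairs: (0,2), (0,3), (0,4), (0,5), (1,4), (1,5), (1,6), (2,6), (2,7), (3,7), (4,7), (5,7)

α = atan 0.6 = 30.96°;  2α = 61.93°
n_0 = (+0.5777, -0.8162)
n_1 = (+0.9984, +0.0559)
n_2 = (+0.3337, +0.9427)
n_3 = (-0.2568, +0.9665)
n_4 = (-0.5698, +0.8218)
n_5 = (-0.7809, +0.6247)
n_6 = (-0.9551, -0.2962)
n_7 = (-0.0075, -1.0000)
  (0,1): δ = 122.09°  ·
  (0,2): δ = 54.78°  ✓
  (0,3): δ = 20.41°  ✓
  (0,4): δ = 0.55°  ✓
  (0,5): δ = 16.05°  ✓
  (0,6): δ = 71.94°  ·
  (0,7): δ = 144.28°  ·
  (1,2): δ = 112.70°  ·
  (1,3): δ = 78.32°  ·
  (1,4): δ = 58.46°  ✓
  (1,5): δ = 41.86°  ✓
  (1,6): δ = 14.03°  ✓
  (1,7): δ = 86.37°  ·
  (2,3): δ = 145.62°  ·
  (2,4): δ = 125.77°  ·
  (2,5): δ = 109.17°  ·
  (2,6): δ = 53.28°  ✓
  (2,7): δ = 19.06°  ✓
  (3,4): δ = 160.14°  ·
  (3,5): δ = 143.54°  ·
  (3,6): δ = 87.65°  ·
  (3,7): δ = 15.31°  ✓
  (4,5): δ = 163.40°  ·
  (4,6): δ = 107.51°  ·
  (4,7): δ = 35.17°  ✓
  (5,6): δ = 124.11°  ·
  (5,7): δ = 51.77°  ✓
  (6,7): δ = 107.66°  ·
antipodal pairs: 12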